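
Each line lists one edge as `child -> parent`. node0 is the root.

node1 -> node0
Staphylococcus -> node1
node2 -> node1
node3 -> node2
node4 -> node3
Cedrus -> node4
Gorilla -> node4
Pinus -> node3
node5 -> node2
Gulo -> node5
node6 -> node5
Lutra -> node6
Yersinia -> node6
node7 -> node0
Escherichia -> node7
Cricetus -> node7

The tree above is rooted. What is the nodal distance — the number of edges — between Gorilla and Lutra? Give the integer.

6

The MRCA of Gorilla and Lutra is the node subtending (((Cedrus,Gorilla),Pinus),(Gulo,(Lutra,Yersinia))).
From Gorilla up to that node: 3 branches. From Lutra up to the same node: 3 branches. Total: 3 + 3 = 6.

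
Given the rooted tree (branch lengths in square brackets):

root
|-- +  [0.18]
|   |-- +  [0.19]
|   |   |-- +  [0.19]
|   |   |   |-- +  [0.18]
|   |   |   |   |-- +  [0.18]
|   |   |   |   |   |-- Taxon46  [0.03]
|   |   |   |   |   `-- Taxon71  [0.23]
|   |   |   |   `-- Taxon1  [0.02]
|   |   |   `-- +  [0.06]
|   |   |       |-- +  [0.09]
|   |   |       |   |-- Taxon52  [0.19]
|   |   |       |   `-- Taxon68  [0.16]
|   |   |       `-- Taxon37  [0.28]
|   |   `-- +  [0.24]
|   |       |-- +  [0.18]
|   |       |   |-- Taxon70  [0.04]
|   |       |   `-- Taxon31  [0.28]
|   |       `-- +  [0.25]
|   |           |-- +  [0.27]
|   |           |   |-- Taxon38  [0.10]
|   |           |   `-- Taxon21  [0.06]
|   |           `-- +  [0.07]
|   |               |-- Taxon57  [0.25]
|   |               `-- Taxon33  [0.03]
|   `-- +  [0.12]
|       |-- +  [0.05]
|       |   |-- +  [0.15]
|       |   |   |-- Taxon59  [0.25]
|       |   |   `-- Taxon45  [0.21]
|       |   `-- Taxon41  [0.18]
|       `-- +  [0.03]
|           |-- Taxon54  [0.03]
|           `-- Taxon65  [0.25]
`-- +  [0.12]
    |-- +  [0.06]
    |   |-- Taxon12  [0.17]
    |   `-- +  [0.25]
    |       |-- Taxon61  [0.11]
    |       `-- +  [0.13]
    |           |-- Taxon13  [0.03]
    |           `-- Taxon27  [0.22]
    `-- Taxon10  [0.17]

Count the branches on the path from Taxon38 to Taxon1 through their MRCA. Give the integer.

The MRCA of Taxon38 and Taxon1 is the node subtending ((((Taxon46,Taxon71),Taxon1),((Taxon52,Taxon68),Taxon37)),((Taxon70,Taxon31),((Taxon38,Taxon21),(Taxon57,Taxon33)))).
From Taxon38 up to that node: 4 branches. From Taxon1 up to the same node: 3 branches. Total: 4 + 3 = 7.

7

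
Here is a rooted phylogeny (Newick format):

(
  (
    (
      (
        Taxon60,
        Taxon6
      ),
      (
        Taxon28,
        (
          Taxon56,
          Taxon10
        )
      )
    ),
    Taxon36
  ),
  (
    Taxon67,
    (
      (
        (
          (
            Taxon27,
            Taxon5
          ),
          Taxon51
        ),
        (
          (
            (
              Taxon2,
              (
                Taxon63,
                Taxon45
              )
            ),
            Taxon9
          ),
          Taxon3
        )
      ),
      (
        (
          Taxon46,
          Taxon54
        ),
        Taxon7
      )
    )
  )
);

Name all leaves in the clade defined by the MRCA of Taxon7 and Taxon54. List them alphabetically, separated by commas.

Tracing Taxon7: it sits inside ((Taxon46,Taxon54),Taxon7).
Tracing Taxon54: it sits inside (Taxon46,Taxon54).
The smallest clade enclosing both is ((Taxon46,Taxon54),Taxon7); the answer is its 3 terminal taxa in alphabetical order.

Taxon46, Taxon54, Taxon7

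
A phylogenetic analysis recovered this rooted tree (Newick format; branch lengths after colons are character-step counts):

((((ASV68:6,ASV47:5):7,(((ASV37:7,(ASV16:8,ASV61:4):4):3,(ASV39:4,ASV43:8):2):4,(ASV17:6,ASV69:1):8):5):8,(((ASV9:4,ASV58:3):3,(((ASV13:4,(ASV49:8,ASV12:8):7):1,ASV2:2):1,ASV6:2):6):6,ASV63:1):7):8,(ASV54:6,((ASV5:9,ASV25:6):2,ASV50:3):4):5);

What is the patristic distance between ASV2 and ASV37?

49

The path runs ASV2 → … → MRCA → … → ASV37; the MRCA is the node subtending (((ASV68,ASV47),(((ASV37,(ASV16,ASV61)),(ASV39,ASV43)),(ASV17,ASV69))),(((ASV9,ASV58),(((ASV13,(ASV49,ASV12)),ASV2),ASV6)),ASV63)).
Branch lengths along that path: 2 + 1 + 6 + 6 + 7 + 8 + 5 + 4 + 3 + 7 = 49.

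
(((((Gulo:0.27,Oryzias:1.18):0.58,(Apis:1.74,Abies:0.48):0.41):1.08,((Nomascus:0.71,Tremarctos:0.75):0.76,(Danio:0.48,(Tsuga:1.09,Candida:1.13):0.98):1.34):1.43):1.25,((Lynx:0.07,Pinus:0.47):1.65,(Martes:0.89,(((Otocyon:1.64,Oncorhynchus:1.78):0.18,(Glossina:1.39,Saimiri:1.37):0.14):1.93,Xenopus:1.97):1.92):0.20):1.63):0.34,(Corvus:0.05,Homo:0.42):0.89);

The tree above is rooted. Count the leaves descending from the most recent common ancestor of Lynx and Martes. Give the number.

The MRCA of Lynx and Martes is the node subtending ((Lynx,Pinus),(Martes,(((Otocyon,Oncorhynchus),(Glossina,Saimiri)),Xenopus))).
That clade contains 8 terminal taxa: Glossina, Lynx, Martes, Oncorhynchus, Otocyon, Pinus, Saimiri, Xenopus.

8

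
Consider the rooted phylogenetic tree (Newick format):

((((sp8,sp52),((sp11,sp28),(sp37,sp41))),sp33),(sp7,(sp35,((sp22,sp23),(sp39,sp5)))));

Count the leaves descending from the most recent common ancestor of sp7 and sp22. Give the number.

The MRCA of sp7 and sp22 is the node subtending (sp7,(sp35,((sp22,sp23),(sp39,sp5)))).
That clade contains 6 terminal taxa: sp22, sp23, sp35, sp39, sp5, sp7.

6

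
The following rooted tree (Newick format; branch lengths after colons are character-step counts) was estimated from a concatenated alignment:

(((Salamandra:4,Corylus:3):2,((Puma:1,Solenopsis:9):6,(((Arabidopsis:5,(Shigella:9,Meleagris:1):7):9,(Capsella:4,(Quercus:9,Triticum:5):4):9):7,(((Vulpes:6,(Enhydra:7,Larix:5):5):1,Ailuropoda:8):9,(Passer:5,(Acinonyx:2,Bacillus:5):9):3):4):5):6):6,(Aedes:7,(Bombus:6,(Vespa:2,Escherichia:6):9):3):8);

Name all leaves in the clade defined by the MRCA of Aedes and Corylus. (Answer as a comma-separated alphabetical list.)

Acinonyx, Aedes, Ailuropoda, Arabidopsis, Bacillus, Bombus, Capsella, Corylus, Enhydra, Escherichia, Larix, Meleagris, Passer, Puma, Quercus, Salamandra, Shigella, Solenopsis, Triticum, Vespa, Vulpes

Tracing Aedes: it sits inside (Aedes,(Bombus,(Vespa,Escherichia))).
Tracing Corylus: it sits inside (Salamandra,Corylus).
The smallest clade enclosing both is the whole tree (their MRCA is the root), so the answer is all 21 tips in alphabetical order.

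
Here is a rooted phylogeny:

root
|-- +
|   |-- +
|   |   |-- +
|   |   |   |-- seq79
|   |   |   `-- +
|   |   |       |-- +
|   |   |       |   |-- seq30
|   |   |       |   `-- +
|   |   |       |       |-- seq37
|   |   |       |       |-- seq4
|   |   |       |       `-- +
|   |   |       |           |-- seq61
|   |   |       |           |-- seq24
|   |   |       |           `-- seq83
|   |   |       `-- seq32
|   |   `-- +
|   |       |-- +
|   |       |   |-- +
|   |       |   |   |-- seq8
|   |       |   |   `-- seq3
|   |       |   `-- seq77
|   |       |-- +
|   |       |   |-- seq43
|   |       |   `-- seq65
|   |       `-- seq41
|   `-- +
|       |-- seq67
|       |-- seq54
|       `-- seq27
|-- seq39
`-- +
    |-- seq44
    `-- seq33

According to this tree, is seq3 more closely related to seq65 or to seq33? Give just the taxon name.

seq65

The MRCA of seq3 and seq65 subtends (((seq8,seq3),seq77),(seq43,seq65),seq41) (6 taxa).
The MRCA of seq3 and seq33 is the root, subtending the entire tree (20 taxa).
The first is nested inside the second, so seq3 shares a more recent common ancestor with seq65.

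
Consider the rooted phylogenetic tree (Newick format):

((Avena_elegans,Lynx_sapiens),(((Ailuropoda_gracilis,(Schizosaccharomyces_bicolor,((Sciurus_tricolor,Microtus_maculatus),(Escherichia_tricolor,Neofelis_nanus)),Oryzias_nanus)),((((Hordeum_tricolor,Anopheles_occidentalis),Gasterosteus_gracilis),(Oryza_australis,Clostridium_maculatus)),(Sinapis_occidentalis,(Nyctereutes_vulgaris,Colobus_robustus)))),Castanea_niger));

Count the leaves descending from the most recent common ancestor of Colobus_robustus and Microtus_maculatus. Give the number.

15

The MRCA of Colobus_robustus and Microtus_maculatus is the node subtending ((Ailuropoda_gracilis,(Schizosaccharomyces_bicolor,((Sciurus_tricolor,Microtus_maculatus),(Escherichia_tricolor,Neofelis_nanus)),Oryzias_nanus)),((((Hordeum_tricolor,Anopheles_occidentalis),Gasterosteus_gracilis),(Oryza_australis,Clostridium_maculatus)),(Sinapis_occidentalis,(Nyctereutes_vulgaris,Colobus_robustus)))).
That clade contains 15 terminal taxa: Ailuropoda_gracilis, Anopheles_occidentalis, Clostridium_maculatus, Colobus_robustus, Escherichia_tricolor, Gasterosteus_gracilis, Hordeum_tricolor, Microtus_maculatus, Neofelis_nanus, Nyctereutes_vulgaris, Oryza_australis, Oryzias_nanus, Schizosaccharomyces_bicolor, Sciurus_tricolor, Sinapis_occidentalis.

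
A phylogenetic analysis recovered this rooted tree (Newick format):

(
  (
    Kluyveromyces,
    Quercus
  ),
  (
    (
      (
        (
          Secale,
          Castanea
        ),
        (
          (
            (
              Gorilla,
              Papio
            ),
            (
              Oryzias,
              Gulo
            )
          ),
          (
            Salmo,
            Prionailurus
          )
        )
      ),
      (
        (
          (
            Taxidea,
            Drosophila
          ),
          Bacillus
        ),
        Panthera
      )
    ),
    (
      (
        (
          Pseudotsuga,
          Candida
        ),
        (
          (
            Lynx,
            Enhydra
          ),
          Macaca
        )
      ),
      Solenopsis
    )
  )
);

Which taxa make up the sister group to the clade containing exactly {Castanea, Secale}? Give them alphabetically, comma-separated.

The clade containing exactly {Castanea, Secale} attaches to the tree at the node subtending ((Secale,Castanea),(((Gorilla,Papio),(Oryzias,Gulo)),(Salmo,Prionailurus))).
The other lineage descending from that same node — the sister group — is (((Gorilla,Papio),(Oryzias,Gulo)),(Salmo,Prionailurus)); its 6 tips in alphabetical order are the answer.

Gorilla, Gulo, Oryzias, Papio, Prionailurus, Salmo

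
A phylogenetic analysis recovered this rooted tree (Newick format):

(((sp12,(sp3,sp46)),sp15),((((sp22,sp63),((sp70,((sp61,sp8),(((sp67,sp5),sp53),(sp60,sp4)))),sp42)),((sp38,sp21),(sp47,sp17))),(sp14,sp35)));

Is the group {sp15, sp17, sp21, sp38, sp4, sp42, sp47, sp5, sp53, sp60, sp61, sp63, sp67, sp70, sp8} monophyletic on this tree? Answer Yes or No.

The MRCA of the listed taxa is the root, so the smallest clade containing them is the whole tree.
That clade also contains sp12, sp14, sp22, sp3, sp35, sp46, which are not in the proposed group, so the group is not monophyletic.

No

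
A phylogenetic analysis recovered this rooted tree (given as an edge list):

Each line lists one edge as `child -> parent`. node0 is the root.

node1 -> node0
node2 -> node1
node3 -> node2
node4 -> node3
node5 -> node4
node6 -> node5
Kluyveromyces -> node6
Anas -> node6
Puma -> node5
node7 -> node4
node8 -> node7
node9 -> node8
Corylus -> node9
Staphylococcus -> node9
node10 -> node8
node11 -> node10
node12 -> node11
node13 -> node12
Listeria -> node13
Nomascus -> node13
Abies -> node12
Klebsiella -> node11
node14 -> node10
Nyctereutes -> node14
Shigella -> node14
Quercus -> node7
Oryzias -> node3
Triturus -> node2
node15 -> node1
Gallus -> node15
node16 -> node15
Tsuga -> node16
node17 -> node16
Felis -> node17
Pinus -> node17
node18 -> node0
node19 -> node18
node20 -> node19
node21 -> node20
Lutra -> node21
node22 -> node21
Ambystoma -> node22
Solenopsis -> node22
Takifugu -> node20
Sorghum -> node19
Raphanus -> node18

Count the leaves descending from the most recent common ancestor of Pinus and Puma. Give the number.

The MRCA of Pinus and Puma is the node subtending ((((((Kluyveromyces,Anas),Puma),(((Corylus,Staphylococcus),((((Listeria,Nomascus),Abies),Klebsiella),(Nyctereutes,Shigella))),Quercus)),Oryzias),Triturus),(Gallus,(Tsuga,(Felis,Pinus)))).
That clade contains 18 terminal taxa: Abies, Anas, Corylus, Felis, Gallus, Klebsiella, Kluyveromyces, Listeria, Nomascus, Nyctereutes, Oryzias, Pinus, Puma, Quercus, Shigella, Staphylococcus, Triturus, Tsuga.

18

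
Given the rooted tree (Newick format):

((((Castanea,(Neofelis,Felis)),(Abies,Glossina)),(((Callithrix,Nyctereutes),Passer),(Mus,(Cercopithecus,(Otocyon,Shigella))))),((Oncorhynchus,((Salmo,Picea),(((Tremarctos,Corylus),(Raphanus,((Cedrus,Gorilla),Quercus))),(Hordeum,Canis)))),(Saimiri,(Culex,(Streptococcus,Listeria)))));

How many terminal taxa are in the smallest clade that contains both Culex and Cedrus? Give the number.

The MRCA of Culex and Cedrus is the node subtending ((Oncorhynchus,((Salmo,Picea),(((Tremarctos,Corylus),(Raphanus,((Cedrus,Gorilla),Quercus))),(Hordeum,Canis)))),(Saimiri,(Culex,(Streptococcus,Listeria)))).
That clade contains 15 terminal taxa: Canis, Cedrus, Corylus, Culex, Gorilla, Hordeum, Listeria, Oncorhynchus, Picea, Quercus, Raphanus, Saimiri, Salmo, Streptococcus, Tremarctos.

15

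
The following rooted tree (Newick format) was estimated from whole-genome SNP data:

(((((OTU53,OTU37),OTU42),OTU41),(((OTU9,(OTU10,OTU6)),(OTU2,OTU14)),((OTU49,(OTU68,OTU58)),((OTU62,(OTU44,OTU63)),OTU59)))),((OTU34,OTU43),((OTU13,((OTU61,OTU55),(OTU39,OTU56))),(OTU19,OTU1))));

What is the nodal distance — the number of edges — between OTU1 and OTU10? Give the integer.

10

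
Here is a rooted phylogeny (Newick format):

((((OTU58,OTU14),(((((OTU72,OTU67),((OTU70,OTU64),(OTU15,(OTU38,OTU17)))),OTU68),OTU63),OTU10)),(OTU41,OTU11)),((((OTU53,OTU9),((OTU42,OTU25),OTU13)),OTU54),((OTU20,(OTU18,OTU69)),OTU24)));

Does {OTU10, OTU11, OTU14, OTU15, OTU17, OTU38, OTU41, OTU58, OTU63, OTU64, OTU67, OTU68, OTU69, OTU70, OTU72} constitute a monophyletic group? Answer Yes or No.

No

The MRCA of the listed taxa is the root, so the smallest clade containing them is the whole tree.
That clade also contains OTU13, OTU18, OTU20, OTU24, OTU25, OTU42, OTU53, OTU54, OTU9, which are not in the proposed group, so the group is not monophyletic.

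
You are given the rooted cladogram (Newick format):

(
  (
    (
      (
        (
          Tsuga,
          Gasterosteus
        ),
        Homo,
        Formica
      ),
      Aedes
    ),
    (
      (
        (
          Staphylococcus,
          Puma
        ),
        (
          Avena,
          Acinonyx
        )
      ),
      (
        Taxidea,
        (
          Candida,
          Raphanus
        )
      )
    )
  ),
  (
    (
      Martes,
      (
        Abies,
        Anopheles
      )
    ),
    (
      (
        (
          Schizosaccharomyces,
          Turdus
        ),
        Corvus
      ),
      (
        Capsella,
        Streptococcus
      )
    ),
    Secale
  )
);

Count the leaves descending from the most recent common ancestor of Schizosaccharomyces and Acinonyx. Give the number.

The MRCA of Schizosaccharomyces and Acinonyx is the root, so the clade is the entire tree.
That clade contains 21 terminal taxa: Abies, Acinonyx, Aedes, Anopheles, Avena, Candida, Capsella, Corvus, Formica, Gasterosteus, Homo, Martes, Puma, Raphanus, Schizosaccharomyces, Secale, Staphylococcus, Streptococcus, Taxidea, Tsuga, Turdus.

21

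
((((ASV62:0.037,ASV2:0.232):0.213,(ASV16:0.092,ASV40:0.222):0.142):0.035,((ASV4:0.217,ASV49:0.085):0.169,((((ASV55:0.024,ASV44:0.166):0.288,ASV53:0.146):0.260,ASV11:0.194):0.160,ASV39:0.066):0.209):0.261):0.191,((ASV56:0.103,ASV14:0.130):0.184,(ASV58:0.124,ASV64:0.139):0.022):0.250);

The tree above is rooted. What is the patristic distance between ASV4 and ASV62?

0.932

The path runs ASV4 → … → MRCA → … → ASV62; the MRCA is the node subtending (((ASV62,ASV2),(ASV16,ASV40)),((ASV4,ASV49),((((ASV55,ASV44),ASV53),ASV11),ASV39))).
Branch lengths along that path: 0.217 + 0.169 + 0.261 + 0.035 + 0.213 + 0.037 = 0.932.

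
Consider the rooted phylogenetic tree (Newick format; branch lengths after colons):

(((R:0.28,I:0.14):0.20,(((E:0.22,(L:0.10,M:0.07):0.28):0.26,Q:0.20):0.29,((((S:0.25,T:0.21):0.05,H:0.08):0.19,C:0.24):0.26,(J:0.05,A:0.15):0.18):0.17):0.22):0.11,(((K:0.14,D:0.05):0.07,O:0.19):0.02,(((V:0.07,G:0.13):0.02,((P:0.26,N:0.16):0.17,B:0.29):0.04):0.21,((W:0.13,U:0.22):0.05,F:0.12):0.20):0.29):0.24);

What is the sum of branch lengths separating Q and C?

The path runs Q → … → MRCA → … → C; the MRCA is the node subtending (((E,(L,M)),Q),((((S,T),H),C),(J,A))).
Branch lengths along that path: 0.20 + 0.29 + 0.17 + 0.26 + 0.24 = 1.16.

1.16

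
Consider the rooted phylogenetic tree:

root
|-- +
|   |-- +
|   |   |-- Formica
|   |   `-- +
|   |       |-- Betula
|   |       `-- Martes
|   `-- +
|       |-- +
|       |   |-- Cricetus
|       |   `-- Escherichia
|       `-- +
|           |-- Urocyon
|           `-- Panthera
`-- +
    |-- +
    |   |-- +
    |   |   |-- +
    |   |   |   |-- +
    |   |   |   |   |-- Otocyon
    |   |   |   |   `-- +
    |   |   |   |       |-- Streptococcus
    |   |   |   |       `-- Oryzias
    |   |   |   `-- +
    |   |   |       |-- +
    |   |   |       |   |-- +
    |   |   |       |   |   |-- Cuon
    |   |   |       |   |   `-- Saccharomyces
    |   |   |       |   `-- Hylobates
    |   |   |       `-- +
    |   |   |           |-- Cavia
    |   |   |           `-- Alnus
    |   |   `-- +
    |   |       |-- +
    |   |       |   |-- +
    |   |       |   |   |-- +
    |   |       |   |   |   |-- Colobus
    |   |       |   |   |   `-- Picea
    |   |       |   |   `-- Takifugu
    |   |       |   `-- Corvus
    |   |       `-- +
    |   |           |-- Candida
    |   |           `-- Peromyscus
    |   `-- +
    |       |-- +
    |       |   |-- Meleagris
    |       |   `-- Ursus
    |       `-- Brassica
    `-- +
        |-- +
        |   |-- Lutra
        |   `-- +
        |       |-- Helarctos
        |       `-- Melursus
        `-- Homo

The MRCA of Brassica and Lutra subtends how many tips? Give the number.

21

The MRCA of Brassica and Lutra is the node subtending (((((Otocyon,(Streptococcus,Oryzias)),(((Cuon,Saccharomyces),Hylobates),(Cavia,Alnus))),((((Colobus,Picea),Takifugu),Corvus),(Candida,Peromyscus))),((Meleagris,Ursus),Brassica)),((Lutra,(Helarctos,Melursus)),Homo)).
That clade contains 21 terminal taxa: Alnus, Brassica, Candida, Cavia, Colobus, Corvus, Cuon, Helarctos, Homo, Hylobates, Lutra, Meleagris, Melursus, Oryzias, Otocyon, Peromyscus, Picea, Saccharomyces, Streptococcus, Takifugu, Ursus.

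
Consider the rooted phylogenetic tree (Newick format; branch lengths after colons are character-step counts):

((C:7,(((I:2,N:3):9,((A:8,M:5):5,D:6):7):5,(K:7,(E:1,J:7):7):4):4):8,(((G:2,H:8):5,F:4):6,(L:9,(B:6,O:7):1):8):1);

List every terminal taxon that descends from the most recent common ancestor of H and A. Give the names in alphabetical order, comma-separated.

Tracing H: it sits inside (G,H).
Tracing A: it sits inside (A,M).
The smallest clade enclosing both is the whole tree (their MRCA is the root), so the answer is all 15 tips in alphabetical order.

A, B, C, D, E, F, G, H, I, J, K, L, M, N, O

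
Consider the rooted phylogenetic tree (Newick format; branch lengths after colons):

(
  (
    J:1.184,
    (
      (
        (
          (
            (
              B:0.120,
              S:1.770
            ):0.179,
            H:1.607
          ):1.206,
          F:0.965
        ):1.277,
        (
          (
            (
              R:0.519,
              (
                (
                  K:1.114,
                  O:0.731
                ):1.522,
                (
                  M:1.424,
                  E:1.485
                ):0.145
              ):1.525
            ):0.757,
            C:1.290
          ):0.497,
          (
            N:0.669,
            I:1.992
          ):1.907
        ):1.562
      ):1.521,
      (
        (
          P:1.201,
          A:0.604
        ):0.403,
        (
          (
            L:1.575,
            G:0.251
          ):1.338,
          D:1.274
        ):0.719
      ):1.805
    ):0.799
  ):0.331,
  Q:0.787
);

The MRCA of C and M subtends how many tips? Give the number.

6

The MRCA of C and M is the node subtending ((R,((K,O),(M,E))),C).
That clade contains 6 terminal taxa: C, E, K, M, O, R.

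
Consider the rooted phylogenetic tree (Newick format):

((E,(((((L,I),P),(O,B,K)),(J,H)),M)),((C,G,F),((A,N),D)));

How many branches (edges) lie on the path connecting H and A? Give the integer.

The MRCA of H and A is the root of the tree.
From H up to that node: 5 branches. From A up to the same node: 4 branches. Total: 5 + 4 = 9.

9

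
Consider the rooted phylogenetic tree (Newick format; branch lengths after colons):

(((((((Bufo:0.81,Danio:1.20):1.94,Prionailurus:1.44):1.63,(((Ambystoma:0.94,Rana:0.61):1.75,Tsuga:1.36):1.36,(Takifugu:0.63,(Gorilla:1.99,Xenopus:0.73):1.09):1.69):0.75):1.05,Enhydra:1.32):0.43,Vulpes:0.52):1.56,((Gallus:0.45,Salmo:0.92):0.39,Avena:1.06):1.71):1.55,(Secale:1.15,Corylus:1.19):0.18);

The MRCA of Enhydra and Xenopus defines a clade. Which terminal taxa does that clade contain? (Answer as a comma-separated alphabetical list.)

Ambystoma, Bufo, Danio, Enhydra, Gorilla, Prionailurus, Rana, Takifugu, Tsuga, Xenopus

Tracing Enhydra: it sits inside ((((Bufo,Danio),Prionailurus),(((Ambystoma,Rana),Tsuga),(Takifugu,(Gorilla,Xenopus)))),Enhydra).
Tracing Xenopus: it sits inside (Gorilla,Xenopus).
The smallest clade enclosing both is ((((Bufo,Danio),Prionailurus),(((Ambystoma,Rana),Tsuga),(Takifugu,(Gorilla,Xenopus)))),Enhydra); the answer is its 10 terminal taxa in alphabetical order.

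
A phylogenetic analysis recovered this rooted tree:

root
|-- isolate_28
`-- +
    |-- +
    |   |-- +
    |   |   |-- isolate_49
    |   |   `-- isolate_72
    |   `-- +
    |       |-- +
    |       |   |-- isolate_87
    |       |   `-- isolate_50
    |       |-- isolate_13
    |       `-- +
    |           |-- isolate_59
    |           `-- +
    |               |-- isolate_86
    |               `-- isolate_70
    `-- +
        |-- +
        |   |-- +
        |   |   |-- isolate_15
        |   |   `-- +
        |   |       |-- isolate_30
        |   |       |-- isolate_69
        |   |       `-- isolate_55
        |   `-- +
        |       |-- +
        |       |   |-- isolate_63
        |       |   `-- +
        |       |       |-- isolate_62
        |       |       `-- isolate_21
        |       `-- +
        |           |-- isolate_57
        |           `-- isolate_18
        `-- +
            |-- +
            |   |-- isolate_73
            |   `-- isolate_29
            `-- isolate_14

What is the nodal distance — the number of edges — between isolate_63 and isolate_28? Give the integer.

7

The MRCA of isolate_63 and isolate_28 is the root of the tree.
From isolate_63 up to that node: 6 branches. From isolate_28 up to the same node: 1 branch. Total: 6 + 1 = 7.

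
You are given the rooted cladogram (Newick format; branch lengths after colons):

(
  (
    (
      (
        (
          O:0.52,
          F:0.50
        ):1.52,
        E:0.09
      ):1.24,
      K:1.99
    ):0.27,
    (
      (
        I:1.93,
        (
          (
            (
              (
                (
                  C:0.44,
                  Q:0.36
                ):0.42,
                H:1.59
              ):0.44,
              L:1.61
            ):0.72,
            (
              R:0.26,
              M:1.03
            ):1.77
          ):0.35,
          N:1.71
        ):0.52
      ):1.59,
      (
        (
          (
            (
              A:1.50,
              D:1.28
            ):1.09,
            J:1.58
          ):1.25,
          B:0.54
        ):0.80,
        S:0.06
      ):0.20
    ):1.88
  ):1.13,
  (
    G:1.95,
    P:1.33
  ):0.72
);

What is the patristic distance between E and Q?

7.88

The path runs E → … → MRCA → … → Q; the MRCA is the node subtending ((((O,F),E),K),((I,(((((C,Q),H),L),(R,M)),N)),((((A,D),J),B),S))).
Branch lengths along that path: 0.09 + 1.24 + 0.27 + 1.88 + 1.59 + 0.52 + 0.35 + 0.72 + 0.44 + 0.42 + 0.36 = 7.88.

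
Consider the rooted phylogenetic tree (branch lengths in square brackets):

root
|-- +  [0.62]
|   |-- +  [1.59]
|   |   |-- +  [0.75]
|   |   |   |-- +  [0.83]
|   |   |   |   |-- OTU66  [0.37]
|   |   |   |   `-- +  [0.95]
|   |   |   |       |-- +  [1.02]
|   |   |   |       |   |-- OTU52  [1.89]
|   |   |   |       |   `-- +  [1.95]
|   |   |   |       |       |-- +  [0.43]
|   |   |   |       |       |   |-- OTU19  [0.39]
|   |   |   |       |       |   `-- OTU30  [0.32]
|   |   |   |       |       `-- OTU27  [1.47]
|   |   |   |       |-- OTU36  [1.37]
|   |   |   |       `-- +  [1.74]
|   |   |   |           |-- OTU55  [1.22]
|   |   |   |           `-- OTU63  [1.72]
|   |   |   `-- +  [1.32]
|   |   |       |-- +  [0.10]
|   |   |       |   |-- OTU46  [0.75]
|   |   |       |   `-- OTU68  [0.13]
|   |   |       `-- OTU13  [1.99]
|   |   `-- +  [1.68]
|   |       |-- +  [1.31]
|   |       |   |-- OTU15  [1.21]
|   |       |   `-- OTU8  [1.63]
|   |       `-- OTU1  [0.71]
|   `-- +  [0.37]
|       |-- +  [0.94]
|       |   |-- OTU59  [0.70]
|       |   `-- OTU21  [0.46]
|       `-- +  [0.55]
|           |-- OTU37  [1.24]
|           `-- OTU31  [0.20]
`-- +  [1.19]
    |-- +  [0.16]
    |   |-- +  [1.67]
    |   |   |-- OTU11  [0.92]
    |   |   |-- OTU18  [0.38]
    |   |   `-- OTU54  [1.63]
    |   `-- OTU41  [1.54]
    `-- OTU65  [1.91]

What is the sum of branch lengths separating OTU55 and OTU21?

8.85

The path runs OTU55 → … → MRCA → … → OTU21; the MRCA is the node subtending ((((OTU66,((OTU52,((OTU19,OTU30),OTU27)),OTU36,(OTU55,OTU63))),((OTU46,OTU68),OTU13)),((OTU15,OTU8),OTU1)),((OTU59,OTU21),(OTU37,OTU31))).
Branch lengths along that path: 1.22 + 1.74 + 0.95 + 0.83 + 0.75 + 1.59 + 0.37 + 0.94 + 0.46 = 8.85.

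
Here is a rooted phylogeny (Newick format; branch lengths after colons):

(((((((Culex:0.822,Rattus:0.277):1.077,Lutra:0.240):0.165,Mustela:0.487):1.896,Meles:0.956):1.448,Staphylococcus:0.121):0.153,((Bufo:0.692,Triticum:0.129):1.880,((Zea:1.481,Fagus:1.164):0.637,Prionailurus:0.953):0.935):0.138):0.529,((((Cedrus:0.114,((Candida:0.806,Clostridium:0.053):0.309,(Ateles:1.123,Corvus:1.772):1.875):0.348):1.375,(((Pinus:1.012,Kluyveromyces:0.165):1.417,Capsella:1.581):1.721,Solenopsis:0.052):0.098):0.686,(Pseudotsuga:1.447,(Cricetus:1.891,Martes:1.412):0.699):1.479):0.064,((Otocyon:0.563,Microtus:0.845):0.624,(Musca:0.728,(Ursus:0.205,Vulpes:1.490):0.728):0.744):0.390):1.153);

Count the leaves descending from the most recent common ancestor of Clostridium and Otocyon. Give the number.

The MRCA of Clostridium and Otocyon is the node subtending ((((Cedrus,((Candida,Clostridium),(Ateles,Corvus))),(((Pinus,Kluyveromyces),Capsella),Solenopsis)),(Pseudotsuga,(Cricetus,Martes))),((Otocyon,Microtus),(Musca,(Ursus,Vulpes)))).
That clade contains 17 terminal taxa: Ateles, Candida, Capsella, Cedrus, Clostridium, Corvus, Cricetus, Kluyveromyces, Martes, Microtus, Musca, Otocyon, Pinus, Pseudotsuga, Solenopsis, Ursus, Vulpes.

17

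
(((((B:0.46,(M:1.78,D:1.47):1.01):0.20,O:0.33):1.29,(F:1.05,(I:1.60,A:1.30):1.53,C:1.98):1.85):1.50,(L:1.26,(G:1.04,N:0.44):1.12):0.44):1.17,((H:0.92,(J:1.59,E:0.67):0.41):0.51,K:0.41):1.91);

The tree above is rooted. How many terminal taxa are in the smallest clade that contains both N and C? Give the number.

The MRCA of N and C is the node subtending ((((B,(M,D)),O),(F,(I,A),C)),(L,(G,N))).
That clade contains 11 terminal taxa: A, B, C, D, F, G, I, L, M, N, O.

11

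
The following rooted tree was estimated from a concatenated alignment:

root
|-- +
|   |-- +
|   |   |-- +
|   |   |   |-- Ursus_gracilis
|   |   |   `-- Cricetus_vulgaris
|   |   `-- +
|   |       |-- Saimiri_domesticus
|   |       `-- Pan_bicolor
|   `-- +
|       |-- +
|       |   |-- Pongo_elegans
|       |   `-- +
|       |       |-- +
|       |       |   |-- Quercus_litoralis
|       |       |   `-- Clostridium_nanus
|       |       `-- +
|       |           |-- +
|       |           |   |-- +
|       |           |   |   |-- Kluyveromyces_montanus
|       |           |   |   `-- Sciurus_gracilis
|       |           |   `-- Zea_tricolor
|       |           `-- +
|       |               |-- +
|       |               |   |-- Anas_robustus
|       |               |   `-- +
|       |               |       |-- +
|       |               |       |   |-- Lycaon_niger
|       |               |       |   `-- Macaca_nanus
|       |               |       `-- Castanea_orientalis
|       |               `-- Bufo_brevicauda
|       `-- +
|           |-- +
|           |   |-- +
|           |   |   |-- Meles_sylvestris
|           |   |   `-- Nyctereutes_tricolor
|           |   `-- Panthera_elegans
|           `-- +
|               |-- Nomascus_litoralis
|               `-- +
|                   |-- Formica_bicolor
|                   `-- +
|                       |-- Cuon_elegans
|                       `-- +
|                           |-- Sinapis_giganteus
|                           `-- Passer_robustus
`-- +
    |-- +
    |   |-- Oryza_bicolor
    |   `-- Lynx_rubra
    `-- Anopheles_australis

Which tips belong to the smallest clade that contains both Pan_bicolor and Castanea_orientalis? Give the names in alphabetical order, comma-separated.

Anas_robustus, Bufo_brevicauda, Castanea_orientalis, Clostridium_nanus, Cricetus_vulgaris, Cuon_elegans, Formica_bicolor, Kluyveromyces_montanus, Lycaon_niger, Macaca_nanus, Meles_sylvestris, Nomascus_litoralis, Nyctereutes_tricolor, Pan_bicolor, Panthera_elegans, Passer_robustus, Pongo_elegans, Quercus_litoralis, Saimiri_domesticus, Sciurus_gracilis, Sinapis_giganteus, Ursus_gracilis, Zea_tricolor

Tracing Pan_bicolor: it sits inside (Saimiri_domesticus,Pan_bicolor).
Tracing Castanea_orientalis: it sits inside ((Lycaon_niger,Macaca_nanus),Castanea_orientalis).
The smallest clade enclosing both is (((Ursus_gracilis,Cricetus_vulgaris),(Saimiri_domesticus,Pan_bicolor)),((Pongo_elegans,((Quercus_litoralis,Clostridium_nanus),(((Kluyveromyces_montanus,Sciurus_gracilis),Zea_tricolor),((Anas_robustus,((Lycaon_niger,Macaca_nanus),Castanea_orientalis)),Bufo_brevicauda)))),(((Meles_sylvestris,Nyctereutes_tricolor),Panthera_elegans),(Nomascus_litoralis,(Formica_bicolor,(Cuon_elegans,(Sinapis_giganteus,Passer_robustus))))))); the answer is its 23 terminal taxa in alphabetical order.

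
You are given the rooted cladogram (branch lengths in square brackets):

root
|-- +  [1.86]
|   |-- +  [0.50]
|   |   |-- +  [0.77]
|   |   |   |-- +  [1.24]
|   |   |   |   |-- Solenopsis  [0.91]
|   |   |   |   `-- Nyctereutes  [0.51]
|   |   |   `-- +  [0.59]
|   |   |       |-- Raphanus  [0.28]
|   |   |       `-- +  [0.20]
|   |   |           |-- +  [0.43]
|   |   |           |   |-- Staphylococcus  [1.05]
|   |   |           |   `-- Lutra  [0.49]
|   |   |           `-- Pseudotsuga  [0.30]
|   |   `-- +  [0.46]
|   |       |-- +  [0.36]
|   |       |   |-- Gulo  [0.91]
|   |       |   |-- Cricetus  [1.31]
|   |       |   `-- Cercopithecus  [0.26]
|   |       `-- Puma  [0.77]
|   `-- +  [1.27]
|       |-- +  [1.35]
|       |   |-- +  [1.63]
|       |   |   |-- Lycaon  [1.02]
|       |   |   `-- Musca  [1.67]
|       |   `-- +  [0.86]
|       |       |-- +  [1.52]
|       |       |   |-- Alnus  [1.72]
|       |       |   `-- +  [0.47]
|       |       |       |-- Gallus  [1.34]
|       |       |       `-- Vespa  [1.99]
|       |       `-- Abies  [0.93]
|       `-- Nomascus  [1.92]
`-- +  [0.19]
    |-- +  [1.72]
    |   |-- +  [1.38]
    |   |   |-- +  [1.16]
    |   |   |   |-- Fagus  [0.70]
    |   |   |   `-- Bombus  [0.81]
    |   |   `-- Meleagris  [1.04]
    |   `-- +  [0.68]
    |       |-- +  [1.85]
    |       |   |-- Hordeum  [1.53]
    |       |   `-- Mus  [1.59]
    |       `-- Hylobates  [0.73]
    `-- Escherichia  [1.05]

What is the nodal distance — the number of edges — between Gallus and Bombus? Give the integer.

12

The MRCA of Gallus and Bombus is the root of the tree.
From Gallus up to that node: 7 branches. From Bombus up to the same node: 5 branches. Total: 7 + 5 = 12.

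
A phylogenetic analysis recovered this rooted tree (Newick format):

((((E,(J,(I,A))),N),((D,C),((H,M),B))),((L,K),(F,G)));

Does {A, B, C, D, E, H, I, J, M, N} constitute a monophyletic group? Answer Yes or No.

Yes

The most recent common ancestor of these taxa subtends (((E,(J,(I,A))),N),((D,C),((H,M),B))).
That clade has exactly 10 tips — every listed taxon and nothing else — so the group is monophyletic.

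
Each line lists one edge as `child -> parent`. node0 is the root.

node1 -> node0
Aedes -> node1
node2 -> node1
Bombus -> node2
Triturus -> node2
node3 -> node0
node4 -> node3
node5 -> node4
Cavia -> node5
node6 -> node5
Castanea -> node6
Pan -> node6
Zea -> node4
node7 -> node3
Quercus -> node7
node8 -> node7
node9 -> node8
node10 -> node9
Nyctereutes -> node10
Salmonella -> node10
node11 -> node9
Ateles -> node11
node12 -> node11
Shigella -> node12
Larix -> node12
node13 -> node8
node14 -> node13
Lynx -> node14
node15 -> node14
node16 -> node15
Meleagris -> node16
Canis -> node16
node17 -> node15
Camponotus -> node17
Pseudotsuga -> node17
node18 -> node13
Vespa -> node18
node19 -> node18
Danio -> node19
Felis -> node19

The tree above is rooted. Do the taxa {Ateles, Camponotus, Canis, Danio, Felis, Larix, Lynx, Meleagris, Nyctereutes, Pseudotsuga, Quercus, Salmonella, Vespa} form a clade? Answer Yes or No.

No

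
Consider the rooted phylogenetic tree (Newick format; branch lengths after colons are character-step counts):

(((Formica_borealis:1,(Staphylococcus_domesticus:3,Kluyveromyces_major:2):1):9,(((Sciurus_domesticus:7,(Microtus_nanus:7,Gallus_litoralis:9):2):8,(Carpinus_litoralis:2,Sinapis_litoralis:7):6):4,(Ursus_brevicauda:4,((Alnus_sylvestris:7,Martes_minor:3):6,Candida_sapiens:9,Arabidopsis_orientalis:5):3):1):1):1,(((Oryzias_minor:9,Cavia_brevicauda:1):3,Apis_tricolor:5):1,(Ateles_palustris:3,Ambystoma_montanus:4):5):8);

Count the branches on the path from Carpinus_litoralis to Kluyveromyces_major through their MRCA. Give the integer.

The MRCA of Carpinus_litoralis and Kluyveromyces_major is the node subtending ((Formica_borealis,(Staphylococcus_domesticus,Kluyveromyces_major)),(((Sciurus_domesticus,(Microtus_nanus,Gallus_litoralis)),(Carpinus_litoralis,Sinapis_litoralis)),(Ursus_brevicauda,((Alnus_sylvestris,Martes_minor),Candida_sapiens,Arabidopsis_orientalis)))).
From Carpinus_litoralis up to that node: 4 branches. From Kluyveromyces_major up to the same node: 3 branches. Total: 4 + 3 = 7.

7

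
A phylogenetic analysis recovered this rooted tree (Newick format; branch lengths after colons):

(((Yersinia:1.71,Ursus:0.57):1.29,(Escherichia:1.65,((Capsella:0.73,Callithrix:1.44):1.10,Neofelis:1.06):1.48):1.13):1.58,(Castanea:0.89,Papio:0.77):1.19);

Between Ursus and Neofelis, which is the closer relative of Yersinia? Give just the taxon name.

Ursus

The MRCA of Yersinia and Ursus subtends (Yersinia,Ursus) (2 taxa).
The MRCA of Yersinia and Neofelis subtends ((Yersinia,Ursus),(Escherichia,((Capsella,Callithrix),Neofelis))) (6 taxa).
The first is nested inside the second, so Yersinia shares a more recent common ancestor with Ursus.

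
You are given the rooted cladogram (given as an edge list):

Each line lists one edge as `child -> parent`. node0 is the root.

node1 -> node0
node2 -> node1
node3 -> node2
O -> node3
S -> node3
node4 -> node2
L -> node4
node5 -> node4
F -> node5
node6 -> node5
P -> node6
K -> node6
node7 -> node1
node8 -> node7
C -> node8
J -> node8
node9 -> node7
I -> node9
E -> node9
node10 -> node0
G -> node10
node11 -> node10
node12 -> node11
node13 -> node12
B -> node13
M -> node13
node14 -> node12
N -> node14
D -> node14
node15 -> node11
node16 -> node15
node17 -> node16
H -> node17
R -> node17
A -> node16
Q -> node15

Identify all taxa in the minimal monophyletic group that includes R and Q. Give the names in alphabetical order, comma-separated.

A, H, Q, R

Tracing R: it sits inside (H,R).
Tracing Q: it sits inside (((H,R),A),Q).
The smallest clade enclosing both is (((H,R),A),Q); the answer is its 4 terminal taxa in alphabetical order.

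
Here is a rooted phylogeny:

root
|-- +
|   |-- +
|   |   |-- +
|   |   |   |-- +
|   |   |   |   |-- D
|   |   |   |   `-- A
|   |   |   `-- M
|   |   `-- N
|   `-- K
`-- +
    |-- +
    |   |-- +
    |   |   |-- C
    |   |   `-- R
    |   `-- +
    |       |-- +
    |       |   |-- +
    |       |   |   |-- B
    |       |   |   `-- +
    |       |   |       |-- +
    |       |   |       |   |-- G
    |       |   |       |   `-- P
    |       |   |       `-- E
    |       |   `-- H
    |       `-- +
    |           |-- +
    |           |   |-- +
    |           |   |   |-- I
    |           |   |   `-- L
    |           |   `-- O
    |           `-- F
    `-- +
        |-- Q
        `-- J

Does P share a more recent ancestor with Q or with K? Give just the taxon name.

Q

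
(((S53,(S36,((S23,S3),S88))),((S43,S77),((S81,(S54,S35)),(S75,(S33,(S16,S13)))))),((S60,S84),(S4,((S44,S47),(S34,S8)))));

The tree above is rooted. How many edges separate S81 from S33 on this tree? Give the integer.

The MRCA of S81 and S33 is the node subtending ((S81,(S54,S35)),(S75,(S33,(S16,S13)))).
From S81 up to that node: 2 branches. From S33 up to the same node: 3 branches. Total: 2 + 3 = 5.

5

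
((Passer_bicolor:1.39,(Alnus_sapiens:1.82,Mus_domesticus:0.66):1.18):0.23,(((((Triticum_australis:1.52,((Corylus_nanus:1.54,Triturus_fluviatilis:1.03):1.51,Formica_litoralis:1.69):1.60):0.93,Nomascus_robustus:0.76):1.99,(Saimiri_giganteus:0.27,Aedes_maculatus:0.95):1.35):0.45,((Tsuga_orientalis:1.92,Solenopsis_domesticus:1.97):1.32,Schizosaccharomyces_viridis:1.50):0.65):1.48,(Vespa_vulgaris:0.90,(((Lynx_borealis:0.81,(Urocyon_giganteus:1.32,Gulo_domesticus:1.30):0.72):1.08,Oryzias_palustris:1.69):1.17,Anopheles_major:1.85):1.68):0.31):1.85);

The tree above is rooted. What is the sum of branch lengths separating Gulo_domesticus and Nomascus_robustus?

The path runs Gulo_domesticus → … → MRCA → … → Nomascus_robustus; the MRCA is the node subtending (((((Triticum_australis,((Corylus_nanus,Triturus_fluviatilis),Formica_litoralis)),Nomascus_robustus),(Saimiri_giganteus,Aedes_maculatus)),((Tsuga_orientalis,Solenopsis_domesticus),Schizosaccharomyces_viridis)),(Vespa_vulgaris,(((Lynx_borealis,(Urocyon_giganteus,Gulo_domesticus)),Oryzias_palustris),Anopheles_major))).
Branch lengths along that path: 1.30 + 0.72 + 1.08 + 1.17 + 1.68 + 0.31 + 1.48 + 0.45 + 1.99 + 0.76 = 10.94.

10.94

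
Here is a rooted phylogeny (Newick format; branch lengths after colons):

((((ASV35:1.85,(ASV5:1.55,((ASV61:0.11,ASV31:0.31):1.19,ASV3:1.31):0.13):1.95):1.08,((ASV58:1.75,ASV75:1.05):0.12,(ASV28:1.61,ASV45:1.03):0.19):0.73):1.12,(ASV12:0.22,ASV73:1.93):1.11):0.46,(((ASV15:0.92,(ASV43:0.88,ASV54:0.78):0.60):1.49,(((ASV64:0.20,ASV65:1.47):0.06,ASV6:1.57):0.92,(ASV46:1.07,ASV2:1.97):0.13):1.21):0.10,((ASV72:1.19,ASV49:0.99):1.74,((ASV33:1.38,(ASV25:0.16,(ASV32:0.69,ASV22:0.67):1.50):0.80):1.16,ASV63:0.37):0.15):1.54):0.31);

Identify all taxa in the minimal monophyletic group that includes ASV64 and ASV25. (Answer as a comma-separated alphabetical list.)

ASV15, ASV2, ASV22, ASV25, ASV32, ASV33, ASV43, ASV46, ASV49, ASV54, ASV6, ASV63, ASV64, ASV65, ASV72

Tracing ASV64: it sits inside (ASV64,ASV65).
Tracing ASV25: it sits inside (ASV25,(ASV32,ASV22)).
The smallest clade enclosing both is (((ASV15,(ASV43,ASV54)),(((ASV64,ASV65),ASV6),(ASV46,ASV2))),((ASV72,ASV49),((ASV33,(ASV25,(ASV32,ASV22))),ASV63))); the answer is its 15 terminal taxa in alphabetical order.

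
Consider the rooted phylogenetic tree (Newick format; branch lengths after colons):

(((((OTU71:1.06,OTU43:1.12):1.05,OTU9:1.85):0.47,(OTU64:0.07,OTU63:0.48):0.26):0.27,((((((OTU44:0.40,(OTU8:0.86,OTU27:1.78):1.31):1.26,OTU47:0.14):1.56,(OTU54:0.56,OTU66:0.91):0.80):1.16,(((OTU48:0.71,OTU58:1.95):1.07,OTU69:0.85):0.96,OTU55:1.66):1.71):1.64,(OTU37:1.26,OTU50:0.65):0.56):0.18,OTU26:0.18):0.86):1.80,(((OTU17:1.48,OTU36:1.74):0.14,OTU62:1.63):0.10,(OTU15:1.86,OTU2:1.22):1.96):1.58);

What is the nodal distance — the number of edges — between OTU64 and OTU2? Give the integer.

7

The MRCA of OTU64 and OTU2 is the root of the tree.
From OTU64 up to that node: 4 branches. From OTU2 up to the same node: 3 branches. Total: 4 + 3 = 7.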